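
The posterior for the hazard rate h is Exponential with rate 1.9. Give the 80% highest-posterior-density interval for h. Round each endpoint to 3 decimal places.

[0.000, 0.847]

The exponential density is strictly decreasing on [0, ∞), so the HPD interval is anchored at 0: [0, q] with P(h ≤ q) = 0.80.
q = −ln(1 − 0.80) / 1.9 = 1.6094 / 1.9 = 0.847.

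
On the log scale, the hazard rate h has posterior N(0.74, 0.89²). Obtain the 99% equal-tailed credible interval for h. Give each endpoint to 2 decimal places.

[0.21, 20.75]

On the log scale the 99% interval is 0.74 ± 2.576 × 0.89 = [-1.5525, 3.0325].
Exponentiate: [e^-1.5525, e^3.0325] = [0.21, 20.75].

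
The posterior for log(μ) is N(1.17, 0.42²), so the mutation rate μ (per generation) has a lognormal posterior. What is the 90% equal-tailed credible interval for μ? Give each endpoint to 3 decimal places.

On the log scale the 90% interval is 1.17 ± 1.645 × 0.42 = [0.4792, 1.8608].
Exponentiate: [e^0.4792, e^1.8608] = [1.615, 6.429].

[1.615, 6.429]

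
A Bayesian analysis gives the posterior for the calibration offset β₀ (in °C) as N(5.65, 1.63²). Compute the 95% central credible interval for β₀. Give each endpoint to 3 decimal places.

The posterior is symmetric, so the 95% equal-tailed interval is β₀ = 5.65 ± z·1.63 with z = 1.960.
Half-width: 1.960 × 1.63 = 3.195.
5.65 − 3.195 = 2.455; 5.65 + 3.195 = 8.845.

[2.455, 8.845]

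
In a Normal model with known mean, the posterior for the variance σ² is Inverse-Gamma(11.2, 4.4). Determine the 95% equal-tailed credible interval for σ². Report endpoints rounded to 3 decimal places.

[0.236, 0.781]

Inverse-Gamma(11.2, 4.4) quantiles: F⁻¹(0.025) and F⁻¹(0.975).
Equivalently, 1/σ² ~ Gamma(11.2, rate = 4.4); invert its 0.975 and 0.025 quantiles.
Posterior mean ≈ 0.431, SD ≈ 0.142; a Normal approximation gives roughly [0.153, 0.710].
Exact: lower = 0.236; upper = 0.781.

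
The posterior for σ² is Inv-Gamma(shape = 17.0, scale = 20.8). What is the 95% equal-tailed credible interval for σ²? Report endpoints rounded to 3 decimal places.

[0.801, 2.100]

Inverse-Gamma(17.0, 20.8) quantiles: F⁻¹(0.025) and F⁻¹(0.975).
Equivalently, 1/σ² ~ Gamma(17.0, rate = 20.8); invert its 0.975 and 0.025 quantiles.
Posterior mean ≈ 1.300, SD ≈ 0.336; a Normal approximation gives roughly [0.642, 1.958].
Exact: lower = 0.801; upper = 2.100.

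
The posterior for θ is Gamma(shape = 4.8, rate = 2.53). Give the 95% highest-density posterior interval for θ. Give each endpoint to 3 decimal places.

The posterior is unimodal and skewed, so the HPD interval has equal density at both endpoints and is the shortest 95% interval.
Solving f(0.436) = f(3.612) with F(3.612) − F(0.436) = 0.95 gives [0.436, 3.612].
For comparison, the equal-tailed interval is [0.598, 3.933]; the HPD is narrower and shifted toward the mode.

[0.436, 3.612]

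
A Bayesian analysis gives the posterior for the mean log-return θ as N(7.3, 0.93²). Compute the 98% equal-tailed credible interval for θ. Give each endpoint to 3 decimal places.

[5.136, 9.464]

The posterior is symmetric, so the 98% equal-tailed interval is θ = 7.3 ± z·0.93 with z = 2.326.
Half-width: 2.326 × 0.93 = 2.164.
7.3 − 2.164 = 5.136; 7.3 + 2.164 = 9.464.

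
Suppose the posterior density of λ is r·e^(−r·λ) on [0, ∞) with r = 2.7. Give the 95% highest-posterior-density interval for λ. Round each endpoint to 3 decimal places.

The exponential density is strictly decreasing on [0, ∞), so the HPD interval is anchored at 0: [0, q] with P(λ ≤ q) = 0.95.
q = −ln(1 − 0.95) / 2.7 = 2.9957 / 2.7 = 1.110.

[0.000, 1.110]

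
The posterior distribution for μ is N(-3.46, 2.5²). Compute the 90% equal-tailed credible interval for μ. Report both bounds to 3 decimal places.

The posterior is symmetric, so the 90% equal-tailed interval is μ = -3.46 ± z·2.5 with z = 1.645.
Half-width: 1.645 × 2.5 = 4.112.
-3.46 − 4.112 = -7.572; -3.46 + 4.112 = 0.652.

[-7.572, 0.652]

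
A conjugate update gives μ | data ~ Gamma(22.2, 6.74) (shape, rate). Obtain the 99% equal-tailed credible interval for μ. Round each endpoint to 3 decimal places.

Posterior: Gamma(shape 22.2, rate 6.74).
Equal-tailed 99% interval: Gamma(22.2, 6.74) quantiles at 0.005 and 0.995.
Posterior mean ≈ 3.294, SD ≈ 0.699; a Normal approximation gives roughly [1.493, 5.094].
Exact: lower = 1.771; upper = 5.371.

[1.771, 5.371]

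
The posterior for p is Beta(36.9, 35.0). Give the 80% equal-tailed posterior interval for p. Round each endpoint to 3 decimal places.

[0.438, 0.589]

Posterior: Beta(36.9, 35.0).
Equal-tailed 80% interval: the 0.1 and 0.9 quantiles of Beta(36.9, 35.0).
Posterior mean ≈ 0.513, SD ≈ 0.059; a Normal approximation gives roughly [0.438, 0.588].
Exact: F⁻¹(0.1) = 0.438; F⁻¹(0.9) = 0.589.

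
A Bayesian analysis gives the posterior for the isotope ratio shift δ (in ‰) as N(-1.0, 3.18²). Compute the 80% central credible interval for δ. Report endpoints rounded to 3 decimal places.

[-5.075, 3.075]

The posterior is symmetric, so the 80% equal-tailed interval is δ = -1.0 ± z·3.18 with z = 1.282.
Half-width: 1.282 × 3.18 = 4.075.
-1.0 − 4.075 = -5.075; -1.0 + 4.075 = 3.075.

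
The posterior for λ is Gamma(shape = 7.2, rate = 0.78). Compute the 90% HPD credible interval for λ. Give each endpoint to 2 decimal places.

[3.74, 14.52]

The posterior is unimodal and skewed, so the HPD interval has equal density at both endpoints and is the shortest 90% interval.
Solving f(3.74) = f(14.52) with F(14.52) − F(3.74) = 0.90 gives [3.74, 14.52].
For comparison, the equal-tailed interval is [4.39, 15.52]; the HPD is narrower and shifted toward the mode.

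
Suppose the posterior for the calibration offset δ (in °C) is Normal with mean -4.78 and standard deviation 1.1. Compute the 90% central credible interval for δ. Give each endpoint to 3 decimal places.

The posterior is symmetric, so the 90% equal-tailed interval is δ = -4.78 ± z·1.1 with z = 1.645.
Half-width: 1.645 × 1.1 = 1.809.
-4.78 − 1.809 = -6.589; -4.78 + 1.809 = -2.971.

[-6.589, -2.971]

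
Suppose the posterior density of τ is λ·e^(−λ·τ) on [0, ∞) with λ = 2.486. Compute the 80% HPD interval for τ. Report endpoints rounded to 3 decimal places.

The exponential density is strictly decreasing on [0, ∞), so the HPD interval is anchored at 0: [0, q] with P(τ ≤ q) = 0.80.
q = −ln(1 − 0.80) / 2.486 = 1.6094 / 2.486 = 0.647.

[0.000, 0.647]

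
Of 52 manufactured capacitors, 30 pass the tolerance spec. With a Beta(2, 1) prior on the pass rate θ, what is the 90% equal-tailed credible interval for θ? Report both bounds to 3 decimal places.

[0.472, 0.689]

Posterior: Beta(2+30, 1+22) = Beta(32, 23).
Equal-tailed 90% interval: the 0.05 and 0.95 quantiles of Beta(32, 23).
Posterior mean ≈ 0.582, SD ≈ 0.066; a Normal approximation gives roughly [0.473, 0.690].
Exact: F⁻¹(0.05) = 0.472; F⁻¹(0.95) = 0.689.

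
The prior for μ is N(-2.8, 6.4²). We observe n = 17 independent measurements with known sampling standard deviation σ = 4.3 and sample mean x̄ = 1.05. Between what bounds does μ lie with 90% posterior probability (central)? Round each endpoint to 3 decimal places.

[-0.743, 2.644]

Posterior precision = 1/6.4² + 17/4.3² = 0.0244 + 0.9194 = 0.9438, so posterior SD = 1.0293.
Posterior mean = (-2.8/6.4² + 17·1.05/4.3²) / 0.9438 = 0.9504.
Interval: 0.9504 ± 1.645 × 1.0293 → [-0.743, 2.644].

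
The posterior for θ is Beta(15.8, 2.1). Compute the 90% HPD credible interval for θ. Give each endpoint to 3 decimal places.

[0.777, 0.992]

The posterior is unimodal and skewed, so the HPD interval has equal density at both endpoints and is the shortest 90% interval.
Solving f(0.777) = f(0.992) with F(0.992) − F(0.777) = 0.90 gives [0.777, 0.992].
For comparison, the equal-tailed interval is [0.741, 0.976]; the HPD is narrower and shifted toward the mode.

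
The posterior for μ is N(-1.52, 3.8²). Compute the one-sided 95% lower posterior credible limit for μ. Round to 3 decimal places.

Need L with P(μ ≥ L) = 0.95: L = -1.52 − z_{0.05}·3.8.
z = 1.645; L = -1.52 − 1.645 × 3.8 = -7.770.

-7.770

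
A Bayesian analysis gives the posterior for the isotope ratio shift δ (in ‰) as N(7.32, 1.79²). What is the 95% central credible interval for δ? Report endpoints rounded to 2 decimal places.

[3.81, 10.83]

The posterior is symmetric, so the 95% equal-tailed interval is δ = 7.32 ± z·1.79 with z = 1.960.
Half-width: 1.960 × 1.79 = 3.51.
7.32 − 3.51 = 3.81; 7.32 + 3.51 = 10.83.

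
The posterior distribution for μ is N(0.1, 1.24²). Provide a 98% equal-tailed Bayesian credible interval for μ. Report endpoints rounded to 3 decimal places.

[-2.785, 2.985]

The posterior is symmetric, so the 98% equal-tailed interval is μ = 0.1 ± z·1.24 with z = 2.326.
Half-width: 2.326 × 1.24 = 2.885.
0.1 − 2.885 = -2.785; 0.1 + 2.885 = 2.985.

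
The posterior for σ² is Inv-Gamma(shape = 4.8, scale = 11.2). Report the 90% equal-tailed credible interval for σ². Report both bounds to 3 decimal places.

Inverse-Gamma(4.8, 11.2) quantiles: F⁻¹(0.05) and F⁻¹(0.95).
Equivalently, 1/σ² ~ Gamma(4.8, rate = 11.2); invert its 0.95 and 0.05 quantiles.
Posterior mean ≈ 2.947, SD ≈ 1.761; a Normal approximation gives roughly [0.050, 5.845].
Exact: lower = 1.262; upper = 6.068.

[1.262, 6.068]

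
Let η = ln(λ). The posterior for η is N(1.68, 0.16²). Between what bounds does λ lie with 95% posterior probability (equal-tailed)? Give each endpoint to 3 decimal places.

On the log scale the 95% interval is 1.68 ± 1.960 × 0.16 = [1.3664, 1.9936].
Exponentiate: [e^1.3664, e^1.9936] = [3.921, 7.342].

[3.921, 7.342]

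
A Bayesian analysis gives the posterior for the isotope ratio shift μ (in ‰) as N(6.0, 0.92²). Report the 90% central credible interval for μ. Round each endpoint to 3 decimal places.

[4.487, 7.513]

The posterior is symmetric, so the 90% equal-tailed interval is μ = 6.0 ± z·0.92 with z = 1.645.
Half-width: 1.645 × 0.92 = 1.513.
6.0 − 1.513 = 4.487; 6.0 + 1.513 = 7.513.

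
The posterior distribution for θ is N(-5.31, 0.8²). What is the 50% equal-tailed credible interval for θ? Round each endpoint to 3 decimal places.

The posterior is symmetric, so the 50% equal-tailed interval is θ = -5.31 ± z·0.8 with z = 0.674.
Half-width: 0.674 × 0.8 = 0.540.
-5.31 − 0.540 = -5.850; -5.31 + 0.540 = -4.770.

[-5.850, -4.770]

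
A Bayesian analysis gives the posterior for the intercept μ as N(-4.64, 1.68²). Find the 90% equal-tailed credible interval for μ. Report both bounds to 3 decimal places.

The posterior is symmetric, so the 90% equal-tailed interval is μ = -4.64 ± z·1.68 with z = 1.645.
Half-width: 1.645 × 1.68 = 2.763.
-4.64 − 2.763 = -7.403; -4.64 + 2.763 = -1.877.

[-7.403, -1.877]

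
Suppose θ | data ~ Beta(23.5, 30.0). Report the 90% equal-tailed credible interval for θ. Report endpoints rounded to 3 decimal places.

Posterior: Beta(23.5, 30.0).
Equal-tailed 90% interval: the 0.05 and 0.95 quantiles of Beta(23.5, 30.0).
Posterior mean ≈ 0.439, SD ≈ 0.067; a Normal approximation gives roughly [0.329, 0.550].
Exact: F⁻¹(0.05) = 0.330; F⁻¹(0.95) = 0.551.

[0.330, 0.551]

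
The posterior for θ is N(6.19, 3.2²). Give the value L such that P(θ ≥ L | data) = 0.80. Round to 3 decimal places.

3.497

Need L with P(θ ≥ L) = 0.80: L = 6.19 − z_{0.2}·3.2.
z = 0.842; L = 6.19 − 0.842 × 3.2 = 3.497.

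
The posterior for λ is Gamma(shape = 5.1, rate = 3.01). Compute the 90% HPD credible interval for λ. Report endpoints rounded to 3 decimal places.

The posterior is unimodal and skewed, so the HPD interval has equal density at both endpoints and is the shortest 90% interval.
Solving f(0.521) = f(2.822) with F(2.822) − F(0.521) = 0.90 gives [0.521, 2.822].
For comparison, the equal-tailed interval is [0.675, 3.087]; the HPD is narrower and shifted toward the mode.

[0.521, 2.822]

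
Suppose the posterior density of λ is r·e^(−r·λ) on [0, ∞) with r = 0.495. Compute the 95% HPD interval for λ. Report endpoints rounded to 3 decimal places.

[0.000, 6.052]

The exponential density is strictly decreasing on [0, ∞), so the HPD interval is anchored at 0: [0, q] with P(λ ≤ q) = 0.95.
q = −ln(1 − 0.95) / 0.495 = 2.9957 / 0.495 = 6.052.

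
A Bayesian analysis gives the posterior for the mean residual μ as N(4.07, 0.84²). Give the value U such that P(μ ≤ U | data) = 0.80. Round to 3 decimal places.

4.777

Need U with P(μ ≤ U) = 0.80: U = 4.07 + z_{0.2}·0.84.
z = 0.842; U = 4.07 + 0.842 × 0.84 = 4.777.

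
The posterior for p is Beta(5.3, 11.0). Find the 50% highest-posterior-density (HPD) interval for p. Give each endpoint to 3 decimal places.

[0.227, 0.382]

The posterior is unimodal and skewed, so the HPD interval has equal density at both endpoints and is the shortest 50% interval.
Solving f(0.227) = f(0.382) with F(0.382) − F(0.227) = 0.50 gives [0.227, 0.382].
For comparison, the equal-tailed interval is [0.243, 0.400]; the HPD is narrower and shifted toward the mode.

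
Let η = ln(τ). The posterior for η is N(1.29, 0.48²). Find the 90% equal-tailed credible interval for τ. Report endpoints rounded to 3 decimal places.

[1.649, 8.001]

On the log scale the 90% interval is 1.29 ± 1.645 × 0.48 = [0.5005, 2.0795].
Exponentiate: [e^0.5005, e^2.0795] = [1.649, 8.001].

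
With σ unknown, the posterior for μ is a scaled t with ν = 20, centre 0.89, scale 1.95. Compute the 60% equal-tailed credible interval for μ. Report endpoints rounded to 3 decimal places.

The t_20 distribution is symmetric; the 60% interval is 0.89 ± t·1.95 with t_{0.8,20} = 0.860.
Half-width: 0.860 × 1.95 = 1.677.
0.89 − 1.677 = -0.787; 0.89 + 1.677 = 2.567.

[-0.787, 2.567]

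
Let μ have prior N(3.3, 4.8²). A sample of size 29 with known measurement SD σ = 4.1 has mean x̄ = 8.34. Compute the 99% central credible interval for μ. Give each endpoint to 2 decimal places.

Posterior precision = 1/4.8² + 29/4.1² = 0.0434 + 1.7252 = 1.7686, so posterior SD = 0.7520.
Posterior mean = (3.3/4.8² + 29·8.34/4.1²) / 1.7686 = 8.2163.
Interval: 8.2163 ± 2.576 × 0.7520 → [6.28, 10.15].

[6.28, 10.15]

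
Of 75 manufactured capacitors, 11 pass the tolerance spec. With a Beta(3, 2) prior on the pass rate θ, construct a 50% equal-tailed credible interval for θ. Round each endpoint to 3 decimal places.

[0.145, 0.202]

Posterior: Beta(3+11, 2+64) = Beta(14, 66).
Equal-tailed 50% interval: the 0.25 and 0.75 quantiles of Beta(14, 66).
Posterior mean ≈ 0.175, SD ≈ 0.042; a Normal approximation gives roughly [0.147, 0.203].
Exact: F⁻¹(0.25) = 0.145; F⁻¹(0.75) = 0.202.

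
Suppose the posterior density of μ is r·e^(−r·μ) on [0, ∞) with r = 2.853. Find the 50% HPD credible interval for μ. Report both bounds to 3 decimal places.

The exponential density is strictly decreasing on [0, ∞), so the HPD interval is anchored at 0: [0, q] with P(μ ≤ q) = 0.50.
q = −ln(1 − 0.50) / 2.853 = 0.6931 / 2.853 = 0.243.

[0.000, 0.243]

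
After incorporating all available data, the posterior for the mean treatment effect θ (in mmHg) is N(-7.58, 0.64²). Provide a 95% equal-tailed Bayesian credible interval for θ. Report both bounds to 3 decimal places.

[-8.834, -6.326]

The posterior is symmetric, so the 95% equal-tailed interval is θ = -7.58 ± z·0.64 with z = 1.960.
Half-width: 1.960 × 0.64 = 1.254.
-7.58 − 1.254 = -8.834; -7.58 + 1.254 = -6.326.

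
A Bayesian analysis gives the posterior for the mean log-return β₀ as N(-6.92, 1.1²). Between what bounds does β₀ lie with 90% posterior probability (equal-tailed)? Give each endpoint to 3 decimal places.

The posterior is symmetric, so the 90% equal-tailed interval is β₀ = -6.92 ± z·1.1 with z = 1.645.
Half-width: 1.645 × 1.1 = 1.809.
-6.92 − 1.809 = -8.729; -6.92 + 1.809 = -5.111.

[-8.729, -5.111]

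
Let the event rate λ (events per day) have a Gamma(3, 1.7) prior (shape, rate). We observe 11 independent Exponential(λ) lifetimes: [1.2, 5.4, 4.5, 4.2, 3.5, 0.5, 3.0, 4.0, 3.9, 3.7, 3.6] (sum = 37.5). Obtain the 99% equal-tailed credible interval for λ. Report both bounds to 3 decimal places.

Posterior: Gamma(3+11, 1.7+37.5) = Gamma(14, 39.2) (shape, rate).
Equal-tailed 99% interval: Gamma(14, 39.2) quantiles at 0.005 and 0.995.
Posterior mean ≈ 0.357, SD ≈ 0.095; a Normal approximation gives roughly [0.111, 0.603].
Exact: lower = 0.159; upper = 0.650.

[0.159, 0.650]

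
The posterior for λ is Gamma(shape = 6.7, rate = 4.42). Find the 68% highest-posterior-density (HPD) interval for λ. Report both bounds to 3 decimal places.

The posterior is unimodal and skewed, so the HPD interval has equal density at both endpoints and is the shortest 68% interval.
Solving f(0.818) = f(1.914) with F(1.914) − F(0.818) = 0.68 gives [0.818, 1.914].
For comparison, the equal-tailed interval is [0.947, 2.083]; the HPD is narrower and shifted toward the mode.

[0.818, 1.914]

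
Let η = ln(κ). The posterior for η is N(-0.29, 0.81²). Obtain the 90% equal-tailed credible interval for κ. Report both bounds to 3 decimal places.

[0.197, 2.836]

On the log scale the 90% interval is -0.29 ± 1.645 × 0.81 = [-1.6223, 1.0423].
Exponentiate: [e^-1.6223, e^1.0423] = [0.197, 2.836].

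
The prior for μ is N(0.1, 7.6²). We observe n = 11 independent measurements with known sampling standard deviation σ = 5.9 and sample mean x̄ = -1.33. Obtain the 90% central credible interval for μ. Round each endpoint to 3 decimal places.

[-4.105, 1.593]

Posterior precision = 1/7.6² + 11/5.9² = 0.0173 + 0.3160 = 0.3333, so posterior SD = 1.7321.
Posterior mean = (0.1/7.6² + 11·-1.33/5.9²) / 0.3333 = -1.2557.
Interval: -1.2557 ± 1.645 × 1.7321 → [-4.105, 1.593].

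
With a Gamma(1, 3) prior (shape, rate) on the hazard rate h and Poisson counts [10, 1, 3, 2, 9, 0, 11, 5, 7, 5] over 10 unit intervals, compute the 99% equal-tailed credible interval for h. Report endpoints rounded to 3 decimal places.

Posterior: Gamma(1+53, 3+10) = Gamma(54, 13) (shape, rate).
Equal-tailed 99% interval: Gamma(54, 13) quantiles at 0.005 and 0.995.
Posterior mean ≈ 4.154, SD ≈ 0.565; a Normal approximation gives roughly [2.698, 5.610].
Exact: lower = 2.842; upper = 5.754.

[2.842, 5.754]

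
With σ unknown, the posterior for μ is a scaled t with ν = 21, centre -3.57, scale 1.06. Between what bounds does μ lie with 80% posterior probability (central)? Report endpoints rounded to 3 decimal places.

The t_21 distribution is symmetric; the 80% interval is -3.57 ± t·1.06 with t_{0.9,21} = 1.323.
Half-width: 1.323 × 1.06 = 1.403.
-3.57 − 1.403 = -4.973; -3.57 + 1.403 = -2.167.

[-4.973, -2.167]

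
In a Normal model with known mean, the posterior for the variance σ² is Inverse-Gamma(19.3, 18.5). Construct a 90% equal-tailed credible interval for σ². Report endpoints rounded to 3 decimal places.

Inverse-Gamma(19.3, 18.5) quantiles: F⁻¹(0.05) and F⁻¹(0.95).
Equivalently, 1/σ² ~ Gamma(19.3, rate = 18.5); invert its 0.95 and 0.05 quantiles.
Posterior mean ≈ 1.011, SD ≈ 0.243; a Normal approximation gives roughly [0.611, 1.411].
Exact: lower = 0.684; upper = 1.458.

[0.684, 1.458]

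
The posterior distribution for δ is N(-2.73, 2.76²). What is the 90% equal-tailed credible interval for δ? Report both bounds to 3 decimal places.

[-7.270, 1.810]

The posterior is symmetric, so the 90% equal-tailed interval is δ = -2.73 ± z·2.76 with z = 1.645.
Half-width: 1.645 × 2.76 = 4.540.
-2.73 − 4.540 = -7.270; -2.73 + 4.540 = 1.810.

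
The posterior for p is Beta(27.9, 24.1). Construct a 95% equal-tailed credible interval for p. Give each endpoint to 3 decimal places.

[0.402, 0.669]

Posterior: Beta(27.9, 24.1).
Equal-tailed 95% interval: the 0.025 and 0.975 quantiles of Beta(27.9, 24.1).
Posterior mean ≈ 0.537, SD ≈ 0.068; a Normal approximation gives roughly [0.402, 0.671].
Exact: F⁻¹(0.025) = 0.402; F⁻¹(0.975) = 0.669.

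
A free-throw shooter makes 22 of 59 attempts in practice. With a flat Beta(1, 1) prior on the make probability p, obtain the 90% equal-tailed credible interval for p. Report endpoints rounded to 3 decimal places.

[0.278, 0.481]

Posterior: Beta(1+22, 1+37) = Beta(23, 38).
Equal-tailed 90% interval: the 0.05 and 0.95 quantiles of Beta(23, 38).
Posterior mean ≈ 0.377, SD ≈ 0.062; a Normal approximation gives roughly [0.276, 0.478].
Exact: F⁻¹(0.05) = 0.278; F⁻¹(0.95) = 0.481.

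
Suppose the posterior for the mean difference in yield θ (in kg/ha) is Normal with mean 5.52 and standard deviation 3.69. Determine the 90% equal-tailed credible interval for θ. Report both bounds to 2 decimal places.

[-0.55, 11.59]

The posterior is symmetric, so the 90% equal-tailed interval is θ = 5.52 ± z·3.69 with z = 1.645.
Half-width: 1.645 × 3.69 = 6.07.
5.52 − 6.07 = -0.55; 5.52 + 6.07 = 11.59.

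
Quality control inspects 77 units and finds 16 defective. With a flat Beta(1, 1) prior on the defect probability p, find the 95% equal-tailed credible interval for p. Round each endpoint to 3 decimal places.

Posterior: Beta(1+16, 1+61) = Beta(17, 62).
Equal-tailed 95% interval: the 0.025 and 0.975 quantiles of Beta(17, 62).
Posterior mean ≈ 0.215, SD ≈ 0.046; a Normal approximation gives roughly [0.125, 0.305].
Exact: F⁻¹(0.025) = 0.132; F⁻¹(0.975) = 0.312.

[0.132, 0.312]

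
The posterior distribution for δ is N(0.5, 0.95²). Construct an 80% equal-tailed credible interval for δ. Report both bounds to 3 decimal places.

The posterior is symmetric, so the 80% equal-tailed interval is δ = 0.5 ± z·0.95 with z = 1.282.
Half-width: 1.282 × 0.95 = 1.217.
0.5 − 1.217 = -0.717; 0.5 + 1.217 = 1.717.

[-0.717, 1.717]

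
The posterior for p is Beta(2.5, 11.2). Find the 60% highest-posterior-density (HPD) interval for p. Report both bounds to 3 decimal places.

The posterior is unimodal and skewed, so the HPD interval has equal density at both endpoints and is the shortest 60% interval.
Solving f(0.063) = f(0.222) with F(0.222) − F(0.063) = 0.60 gives [0.063, 0.222].
For comparison, the equal-tailed interval is [0.094, 0.264]; the HPD is narrower and shifted toward the mode.

[0.063, 0.222]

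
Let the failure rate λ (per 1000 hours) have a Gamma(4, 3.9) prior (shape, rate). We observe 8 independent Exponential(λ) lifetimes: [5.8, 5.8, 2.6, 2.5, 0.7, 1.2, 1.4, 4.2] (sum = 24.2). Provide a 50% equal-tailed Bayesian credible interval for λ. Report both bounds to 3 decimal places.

Posterior: Gamma(4+8, 3.9+24.2) = Gamma(12, 28.1) (shape, rate).
Equal-tailed 50% interval: Gamma(12, 28.1) quantiles at 0.25 and 0.75.
Posterior mean ≈ 0.427, SD ≈ 0.123; a Normal approximation gives roughly [0.344, 0.510].
Exact: lower = 0.339; upper = 0.503.

[0.339, 0.503]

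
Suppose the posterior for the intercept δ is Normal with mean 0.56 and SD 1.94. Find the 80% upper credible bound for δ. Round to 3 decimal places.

Need U with P(δ ≤ U) = 0.80: U = 0.56 + z_{0.2}·1.94.
z = 0.842; U = 0.56 + 0.842 × 1.94 = 2.193.

2.193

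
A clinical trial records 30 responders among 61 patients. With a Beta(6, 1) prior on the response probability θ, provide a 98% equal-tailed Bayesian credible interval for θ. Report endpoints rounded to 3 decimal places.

Posterior: Beta(6+30, 1+31) = Beta(36, 32).
Equal-tailed 98% interval: the 0.01 and 0.99 quantiles of Beta(36, 32).
Posterior mean ≈ 0.529, SD ≈ 0.060; a Normal approximation gives roughly [0.390, 0.669].
Exact: F⁻¹(0.01) = 0.390; F⁻¹(0.99) = 0.667.

[0.390, 0.667]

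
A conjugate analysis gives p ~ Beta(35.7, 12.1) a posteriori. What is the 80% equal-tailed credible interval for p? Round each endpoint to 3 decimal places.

[0.665, 0.825]

Posterior: Beta(35.7, 12.1).
Equal-tailed 80% interval: the 0.1 and 0.9 quantiles of Beta(35.7, 12.1).
Posterior mean ≈ 0.747, SD ≈ 0.062; a Normal approximation gives roughly [0.667, 0.827].
Exact: F⁻¹(0.1) = 0.665; F⁻¹(0.9) = 0.825.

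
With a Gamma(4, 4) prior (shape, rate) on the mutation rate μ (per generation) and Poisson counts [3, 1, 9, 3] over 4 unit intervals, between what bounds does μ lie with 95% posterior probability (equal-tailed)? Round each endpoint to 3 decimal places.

Posterior: Gamma(4+16, 4+4) = Gamma(20, 8) (shape, rate).
Equal-tailed 95% interval: Gamma(20, 8) quantiles at 0.025 and 0.975.
Posterior mean ≈ 2.500, SD ≈ 0.559; a Normal approximation gives roughly [1.404, 3.596].
Exact: lower = 1.527; upper = 3.709.

[1.527, 3.709]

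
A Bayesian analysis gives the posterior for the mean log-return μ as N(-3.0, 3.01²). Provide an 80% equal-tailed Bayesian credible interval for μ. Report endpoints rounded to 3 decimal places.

The posterior is symmetric, so the 80% equal-tailed interval is μ = -3.0 ± z·3.01 with z = 1.282.
Half-width: 1.282 × 3.01 = 3.857.
-3.0 − 3.857 = -6.857; -3.0 + 3.857 = 0.857.

[-6.857, 0.857]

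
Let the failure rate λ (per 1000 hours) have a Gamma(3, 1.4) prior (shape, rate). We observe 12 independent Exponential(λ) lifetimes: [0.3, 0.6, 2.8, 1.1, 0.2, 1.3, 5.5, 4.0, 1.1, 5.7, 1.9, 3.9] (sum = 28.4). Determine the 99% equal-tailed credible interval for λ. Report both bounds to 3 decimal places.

Posterior: Gamma(3+12, 1.4+28.4) = Gamma(15, 29.8) (shape, rate).
Equal-tailed 99% interval: Gamma(15, 29.8) quantiles at 0.005 and 0.995.
Posterior mean ≈ 0.503, SD ≈ 0.130; a Normal approximation gives roughly [0.169, 0.838].
Exact: lower = 0.231; upper = 0.901.

[0.231, 0.901]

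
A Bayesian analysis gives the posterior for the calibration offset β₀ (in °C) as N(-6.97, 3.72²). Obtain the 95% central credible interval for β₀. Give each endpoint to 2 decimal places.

[-14.26, 0.32]

The posterior is symmetric, so the 95% equal-tailed interval is β₀ = -6.97 ± z·3.72 with z = 1.960.
Half-width: 1.960 × 3.72 = 7.29.
-6.97 − 7.29 = -14.26; -6.97 + 7.29 = 0.32.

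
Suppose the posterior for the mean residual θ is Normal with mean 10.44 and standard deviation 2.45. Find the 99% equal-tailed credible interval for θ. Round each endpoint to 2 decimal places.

[4.13, 16.75]

The posterior is symmetric, so the 99% equal-tailed interval is θ = 10.44 ± z·2.45 with z = 2.576.
Half-width: 2.576 × 2.45 = 6.31.
10.44 − 6.31 = 4.13; 10.44 + 6.31 = 16.75.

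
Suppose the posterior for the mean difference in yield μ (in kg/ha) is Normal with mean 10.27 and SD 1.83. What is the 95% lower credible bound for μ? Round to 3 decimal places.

7.260

Need L with P(μ ≥ L) = 0.95: L = 10.27 − z_{0.05}·1.83.
z = 1.645; L = 10.27 − 1.645 × 1.83 = 7.260.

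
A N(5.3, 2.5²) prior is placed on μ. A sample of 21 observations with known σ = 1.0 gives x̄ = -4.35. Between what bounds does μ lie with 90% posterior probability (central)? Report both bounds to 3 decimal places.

[-4.635, -3.919]

Posterior precision = 1/2.5² + 21/1.0² = 0.1600 + 21.0000 = 21.1600, so posterior SD = 0.2174.
Posterior mean = (5.3/2.5² + 21·-4.35/1.0²) / 21.1600 = -4.2770.
Interval: -4.2770 ± 1.645 × 0.2174 → [-4.635, -3.919].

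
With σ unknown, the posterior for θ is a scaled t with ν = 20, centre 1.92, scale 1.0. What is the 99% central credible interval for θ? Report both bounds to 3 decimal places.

The t_20 distribution is symmetric; the 99% interval is 1.92 ± t·1.0 with t_{0.995,20} = 2.845.
Half-width: 2.845 × 1.0 = 2.845.
1.92 − 2.845 = -0.925; 1.92 + 2.845 = 4.765.

[-0.925, 4.765]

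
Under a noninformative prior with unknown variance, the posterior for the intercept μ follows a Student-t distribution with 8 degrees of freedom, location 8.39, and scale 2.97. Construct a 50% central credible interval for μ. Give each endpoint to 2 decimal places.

[6.29, 10.49]

The t_8 distribution is symmetric; the 50% interval is 8.39 ± t·2.97 with t_{0.75,8} = 0.706.
Half-width: 0.706 × 2.97 = 2.10.
8.39 − 2.10 = 6.29; 8.39 + 2.10 = 10.49.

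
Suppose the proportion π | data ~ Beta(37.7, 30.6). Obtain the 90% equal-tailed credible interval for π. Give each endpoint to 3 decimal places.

Posterior: Beta(37.7, 30.6).
Equal-tailed 90% interval: the 0.05 and 0.95 quantiles of Beta(37.7, 30.6).
Posterior mean ≈ 0.552, SD ≈ 0.060; a Normal approximation gives roughly [0.454, 0.650].
Exact: F⁻¹(0.05) = 0.453; F⁻¹(0.95) = 0.649.

[0.453, 0.649]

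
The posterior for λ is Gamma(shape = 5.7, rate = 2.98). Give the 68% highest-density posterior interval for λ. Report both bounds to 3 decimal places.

[0.951, 2.432]

The posterior is unimodal and skewed, so the HPD interval has equal density at both endpoints and is the shortest 68% interval.
Solving f(0.951) = f(2.432) with F(2.432) − F(0.951) = 0.68 gives [0.951, 2.432].
For comparison, the equal-tailed interval is [1.139, 2.685]; the HPD is narrower and shifted toward the mode.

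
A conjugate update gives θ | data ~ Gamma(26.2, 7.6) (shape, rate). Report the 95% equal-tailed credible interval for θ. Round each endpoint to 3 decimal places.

[2.256, 4.887]

Posterior: Gamma(shape 26.2, rate 7.6).
Equal-tailed 95% interval: Gamma(26.2, 7.6) quantiles at 0.025 and 0.975.
Posterior mean ≈ 3.447, SD ≈ 0.673; a Normal approximation gives roughly [2.127, 4.767].
Exact: lower = 2.256; upper = 4.887.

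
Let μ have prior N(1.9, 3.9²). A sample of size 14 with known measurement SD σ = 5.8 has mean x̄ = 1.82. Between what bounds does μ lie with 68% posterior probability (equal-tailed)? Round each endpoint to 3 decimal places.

[0.398, 3.263]

Posterior precision = 1/3.9² + 14/5.8² = 0.0657 + 0.4162 = 0.4819, so posterior SD = 1.4405.
Posterior mean = (1.9/3.9² + 14·1.82/5.8²) / 0.4819 = 1.8309.
Interval: 1.8309 ± 0.994 × 1.4405 → [0.398, 3.263].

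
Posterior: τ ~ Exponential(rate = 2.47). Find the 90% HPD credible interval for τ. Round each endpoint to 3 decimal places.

[0.000, 0.932]

The exponential density is strictly decreasing on [0, ∞), so the HPD interval is anchored at 0: [0, q] with P(τ ≤ q) = 0.90.
q = −ln(1 − 0.90) / 2.47 = 2.3026 / 2.47 = 0.932.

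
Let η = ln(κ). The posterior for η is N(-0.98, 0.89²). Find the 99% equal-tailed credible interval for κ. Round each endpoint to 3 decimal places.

On the log scale the 99% interval is -0.98 ± 2.576 × 0.89 = [-3.2725, 1.3125].
Exponentiate: [e^-3.2725, e^1.3125] = [0.038, 3.715].

[0.038, 3.715]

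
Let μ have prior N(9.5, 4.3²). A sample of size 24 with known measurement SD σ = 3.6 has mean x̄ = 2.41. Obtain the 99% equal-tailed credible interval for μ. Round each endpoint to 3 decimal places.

Posterior precision = 1/4.3² + 24/3.6² = 0.0541 + 1.8519 = 1.9059, so posterior SD = 0.7243.
Posterior mean = (9.5/4.3² + 24·2.41/3.6²) / 1.9059 = 2.6112.
Interval: 2.6112 ± 2.576 × 0.7243 → [0.745, 4.477].

[0.745, 4.477]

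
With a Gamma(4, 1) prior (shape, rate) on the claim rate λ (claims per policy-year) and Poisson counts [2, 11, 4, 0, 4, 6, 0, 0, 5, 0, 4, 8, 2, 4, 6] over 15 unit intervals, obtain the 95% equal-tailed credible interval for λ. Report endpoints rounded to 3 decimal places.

[2.862, 4.757]

Posterior: Gamma(4+56, 1+15) = Gamma(60, 16) (shape, rate).
Equal-tailed 95% interval: Gamma(60, 16) quantiles at 0.025 and 0.975.
Posterior mean ≈ 3.750, SD ≈ 0.484; a Normal approximation gives roughly [2.801, 4.699].
Exact: lower = 2.862; upper = 4.757.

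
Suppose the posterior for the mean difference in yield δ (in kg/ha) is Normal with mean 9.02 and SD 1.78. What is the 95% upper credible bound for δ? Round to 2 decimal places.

Need U with P(δ ≤ U) = 0.95: U = 9.02 + z_{0.05}·1.78.
z = 1.645; U = 9.02 + 1.645 × 1.78 = 11.95.

11.95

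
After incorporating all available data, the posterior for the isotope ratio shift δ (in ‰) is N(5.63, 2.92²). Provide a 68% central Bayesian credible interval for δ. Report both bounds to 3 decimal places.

[2.726, 8.534]

The posterior is symmetric, so the 68% equal-tailed interval is δ = 5.63 ± z·2.92 with z = 0.994.
Half-width: 0.994 × 2.92 = 2.904.
5.63 − 2.904 = 2.726; 5.63 + 2.904 = 8.534.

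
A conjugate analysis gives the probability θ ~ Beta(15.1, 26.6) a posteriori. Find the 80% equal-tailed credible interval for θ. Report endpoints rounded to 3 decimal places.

[0.269, 0.458]

Posterior: Beta(15.1, 26.6).
Equal-tailed 80% interval: the 0.1 and 0.9 quantiles of Beta(15.1, 26.6).
Posterior mean ≈ 0.362, SD ≈ 0.074; a Normal approximation gives roughly [0.268, 0.456].
Exact: F⁻¹(0.1) = 0.269; F⁻¹(0.9) = 0.458.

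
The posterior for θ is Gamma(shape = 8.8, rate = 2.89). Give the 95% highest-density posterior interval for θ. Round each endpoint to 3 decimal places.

The posterior is unimodal and skewed, so the HPD interval has equal density at both endpoints and is the shortest 95% interval.
Solving f(1.208) = f(5.090) with F(5.090) − F(1.208) = 0.95 gives [1.208, 5.090].
For comparison, the equal-tailed interval is [1.378, 5.362]; the HPD is narrower and shifted toward the mode.

[1.208, 5.090]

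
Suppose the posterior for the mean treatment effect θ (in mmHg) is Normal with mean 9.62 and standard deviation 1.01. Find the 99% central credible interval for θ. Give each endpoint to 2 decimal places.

[7.02, 12.22]

The posterior is symmetric, so the 99% equal-tailed interval is θ = 9.62 ± z·1.01 with z = 2.576.
Half-width: 2.576 × 1.01 = 2.60.
9.62 − 2.60 = 7.02; 9.62 + 2.60 = 12.22.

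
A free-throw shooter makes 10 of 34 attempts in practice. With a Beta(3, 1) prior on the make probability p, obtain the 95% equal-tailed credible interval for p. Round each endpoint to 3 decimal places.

[0.202, 0.498]

Posterior: Beta(3+10, 1+24) = Beta(13, 25).
Equal-tailed 95% interval: the 0.025 and 0.975 quantiles of Beta(13, 25).
Posterior mean ≈ 0.342, SD ≈ 0.076; a Normal approximation gives roughly [0.193, 0.491].
Exact: F⁻¹(0.025) = 0.202; F⁻¹(0.975) = 0.498.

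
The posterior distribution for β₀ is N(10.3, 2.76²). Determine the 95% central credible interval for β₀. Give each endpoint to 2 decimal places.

[4.89, 15.71]

The posterior is symmetric, so the 95% equal-tailed interval is β₀ = 10.3 ± z·2.76 with z = 1.960.
Half-width: 1.960 × 2.76 = 5.41.
10.3 − 5.41 = 4.89; 10.3 + 5.41 = 15.71.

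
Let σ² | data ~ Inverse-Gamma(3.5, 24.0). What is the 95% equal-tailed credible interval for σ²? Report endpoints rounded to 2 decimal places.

[3.00, 28.40]

Inverse-Gamma(3.5, 24.0) quantiles: F⁻¹(0.025) and F⁻¹(0.975).
Equivalently, 1/σ² ~ Gamma(3.5, rate = 24.0); invert its 0.975 and 0.025 quantiles.
Posterior mean ≈ 9.60, SD ≈ 7.84; a Normal approximation gives roughly [-5.76, 24.96].
Exact: lower = 3.00; upper = 28.40.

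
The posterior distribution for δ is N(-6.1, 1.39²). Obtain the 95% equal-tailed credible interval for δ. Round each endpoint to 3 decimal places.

The posterior is symmetric, so the 95% equal-tailed interval is δ = -6.1 ± z·1.39 with z = 1.960.
Half-width: 1.960 × 1.39 = 2.724.
-6.1 − 2.724 = -8.824; -6.1 + 2.724 = -3.376.

[-8.824, -3.376]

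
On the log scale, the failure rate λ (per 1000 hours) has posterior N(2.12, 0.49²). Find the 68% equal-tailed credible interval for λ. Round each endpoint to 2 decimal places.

[5.12, 13.56]

On the log scale the 68% interval is 2.12 ± 0.994 × 0.49 = [1.6327, 2.6073].
Exponentiate: [e^1.6327, e^2.6073] = [5.12, 13.56].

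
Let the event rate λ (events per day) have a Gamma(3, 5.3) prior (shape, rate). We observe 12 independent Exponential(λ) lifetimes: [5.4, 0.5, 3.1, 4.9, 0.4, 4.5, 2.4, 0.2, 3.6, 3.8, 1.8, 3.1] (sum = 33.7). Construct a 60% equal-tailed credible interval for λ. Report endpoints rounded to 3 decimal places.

Posterior: Gamma(3+12, 5.3+33.7) = Gamma(15, 39.0) (shape, rate).
Equal-tailed 60% interval: Gamma(15, 39.0) quantiles at 0.2 and 0.8.
Posterior mean ≈ 0.385, SD ≈ 0.099; a Normal approximation gives roughly [0.301, 0.468].
Exact: lower = 0.300; upper = 0.465.

[0.300, 0.465]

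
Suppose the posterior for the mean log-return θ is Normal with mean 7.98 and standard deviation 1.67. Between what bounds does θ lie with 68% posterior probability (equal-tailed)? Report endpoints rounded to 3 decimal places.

[6.319, 9.641]

The posterior is symmetric, so the 68% equal-tailed interval is θ = 7.98 ± z·1.67 with z = 0.994.
Half-width: 0.994 × 1.67 = 1.661.
7.98 − 1.661 = 6.319; 7.98 + 1.661 = 9.641.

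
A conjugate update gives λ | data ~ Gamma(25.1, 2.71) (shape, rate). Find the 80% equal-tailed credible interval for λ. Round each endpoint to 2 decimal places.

Posterior: Gamma(shape 25.1, rate 2.71).
Equal-tailed 80% interval: Gamma(25.1, 2.71) quantiles at 0.1 and 0.9.
Posterior mean ≈ 9.26, SD ≈ 1.85; a Normal approximation gives roughly [6.89, 11.63].
Exact: lower = 6.99; upper = 11.70.

[6.99, 11.70]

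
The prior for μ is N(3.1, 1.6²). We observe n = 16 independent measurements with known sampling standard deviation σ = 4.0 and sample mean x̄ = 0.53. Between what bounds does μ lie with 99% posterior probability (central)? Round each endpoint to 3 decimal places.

Posterior precision = 1/1.6² + 16/4.0² = 0.3906 + 1.0000 = 1.3906, so posterior SD = 0.8480.
Posterior mean = (3.1/1.6² + 16·0.53/4.0²) / 1.3906 = 1.2519.
Interval: 1.2519 ± 2.576 × 0.8480 → [-0.932, 3.436].

[-0.932, 3.436]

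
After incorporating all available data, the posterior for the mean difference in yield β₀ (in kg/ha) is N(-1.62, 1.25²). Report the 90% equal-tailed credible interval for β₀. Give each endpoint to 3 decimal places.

The posterior is symmetric, so the 90% equal-tailed interval is β₀ = -1.62 ± z·1.25 with z = 1.645.
Half-width: 1.645 × 1.25 = 2.056.
-1.62 − 2.056 = -3.676; -1.62 + 2.056 = 0.436.

[-3.676, 0.436]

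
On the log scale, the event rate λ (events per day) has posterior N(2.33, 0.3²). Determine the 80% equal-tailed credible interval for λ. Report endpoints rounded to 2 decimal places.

On the log scale the 80% interval is 2.33 ± 1.282 × 0.3 = [1.9455, 2.7145].
Exponentiate: [e^1.9455, e^2.7145] = [7.00, 15.10].

[7.00, 15.10]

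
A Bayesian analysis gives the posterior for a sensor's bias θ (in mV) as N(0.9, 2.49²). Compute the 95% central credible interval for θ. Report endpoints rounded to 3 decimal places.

[-3.980, 5.780]

The posterior is symmetric, so the 95% equal-tailed interval is θ = 0.9 ± z·2.49 with z = 1.960.
Half-width: 1.960 × 2.49 = 4.880.
0.9 − 4.880 = -3.980; 0.9 + 4.880 = 5.780.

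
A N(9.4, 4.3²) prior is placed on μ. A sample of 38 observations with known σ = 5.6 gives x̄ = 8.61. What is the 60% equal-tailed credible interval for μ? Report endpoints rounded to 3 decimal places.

[7.896, 9.392]

Posterior precision = 1/4.3² + 38/5.6² = 0.0541 + 1.2117 = 1.2658, so posterior SD = 0.8888.
Posterior mean = (9.4/4.3² + 38·8.61/5.6²) / 1.2658 = 8.6438.
Interval: 8.6438 ± 0.842 × 0.8888 → [7.896, 9.392].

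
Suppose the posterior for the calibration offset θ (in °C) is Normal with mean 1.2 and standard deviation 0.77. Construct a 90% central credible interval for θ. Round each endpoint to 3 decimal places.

The posterior is symmetric, so the 90% equal-tailed interval is θ = 1.2 ± z·0.77 with z = 1.645.
Half-width: 1.645 × 0.77 = 1.267.
1.2 − 1.267 = -0.067; 1.2 + 1.267 = 2.467.

[-0.067, 2.467]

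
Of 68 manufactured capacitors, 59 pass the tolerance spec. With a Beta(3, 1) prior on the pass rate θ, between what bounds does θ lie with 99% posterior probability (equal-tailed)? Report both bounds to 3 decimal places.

[0.740, 0.946]

Posterior: Beta(3+59, 1+9) = Beta(62, 10).
Equal-tailed 99% interval: the 0.005 and 0.995 quantiles of Beta(62, 10).
Posterior mean ≈ 0.861, SD ≈ 0.040; a Normal approximation gives roughly [0.757, 0.965].
Exact: F⁻¹(0.005) = 0.740; F⁻¹(0.995) = 0.946.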